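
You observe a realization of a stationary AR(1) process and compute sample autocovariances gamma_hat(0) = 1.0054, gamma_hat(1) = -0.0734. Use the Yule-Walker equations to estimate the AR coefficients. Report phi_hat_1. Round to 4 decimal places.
\hat\phi_{1} = -0.0730

The Yule-Walker equations for an AR(p) process read, in matrix form,
  Gamma_p phi = r_p,   with   (Gamma_p)_{ij} = gamma(|i - j|),
                       (r_p)_i = gamma(i),   i,j = 1..p.
Substitute the sample gammas (Toeplitz matrix and right-hand side of size 1):
  Gamma_p = [[1.0054]]
  r_p     = [-0.0734]
With p = 1 this is the single equation gamma(0) phi_1 = gamma(1):
  phi_hat_1 = gamma(1) / gamma(0) = -0.0734 / 1.0054 = -0.0730.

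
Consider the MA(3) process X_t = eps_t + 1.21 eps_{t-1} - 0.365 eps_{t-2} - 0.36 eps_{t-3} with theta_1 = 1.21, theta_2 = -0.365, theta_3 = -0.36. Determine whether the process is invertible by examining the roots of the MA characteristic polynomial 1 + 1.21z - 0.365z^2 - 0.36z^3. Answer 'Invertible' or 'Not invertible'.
\text{Not invertible}

The MA(q) characteristic polynomial is P(z) = 1 + 1.21z - 0.365z^2 - 0.36z^3.
Invertibility requires all roots to lie outside the unit circle, i.e. |z| > 1 for every root.
Degree 3: look for a simple real root z0 first, then factor out (1 - z/z0) and solve the remaining quadratic.
Testing z0 = -2: P(-2) = 1 + (1.21)(-2) + (-0.365)(-2)^2 + (-0.36)(-2)^3
  = 1 + (-2.42) + (-1.46) + (2.88) = 0.  So z_0 = -2 is a root, |z_0| = 2.
Divide out the factor (1 + 0.5 z) = (1 - z/z0) (since 1/z0 = -0.5):
  P(z) = (1 + 0.5 z)(1 + (0.71) z + (-0.72) z^2)
  [check: z-coef 0.71 - (-0.5) = 1.21; z^2-coef -0.72 - (-0.5)(0.71) = -0.365; z^3-coef -(-0.5)(-0.72) = -0.36.]
Remaining roots from the quadratic factor 1 + (0.71) z + (-0.72) z^2:
  Set 1 + (0.71) z + (-0.72) z^2 = 0, i.e. a z^2 + b z + c = 0 with a = -0.72, b = 0.71, c = 1.
  Discriminant D = b^2 - 4ac = (0.71)^2 - 4*(-0.72)*1 = 0.5041 - (-2.88) = 3.3841.
  D >= 0, so the roots are real: z = (-b +/- sqrt(D)) / (2a) = (-0.71 +/- 1.839592) / (-1.44).
    z_1 = (-0.71 + 1.839592) / (-1.44) = -0.7844,   |z_1| = 0.7844.
    z_2 = (-0.71 - 1.839592) / (-1.44) = 1.7706,   |z_2| = 1.7706.
Moduli of all roots: 2.0000, 0.7844, 1.7706.
All moduli strictly greater than 1? No.
Verdict: Not invertible.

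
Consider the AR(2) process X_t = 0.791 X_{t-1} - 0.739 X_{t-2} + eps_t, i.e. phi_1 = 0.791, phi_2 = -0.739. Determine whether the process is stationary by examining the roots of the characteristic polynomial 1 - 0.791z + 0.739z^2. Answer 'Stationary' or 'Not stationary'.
\text{Stationary}

The AR(p) characteristic polynomial is P(z) = 1 - 0.791z + 0.739z^2.
Stationarity requires all roots to lie outside the unit circle, i.e. |z| > 1 for every root.
Set 1 + (-0.791) z + (0.739) z^2 = 0, i.e. a z^2 + b z + c = 0 with a = 0.739, b = -0.791, c = 1.
Discriminant D = b^2 - 4ac = (-0.791)^2 - 4*(0.739)*1 = 0.625681 - (2.956) = -2.330319.
D < 0, so the roots are the complex-conjugate pair z = (-b +/- i sqrt(-D)) / (2a) = 0.5352 +/- 1.0328i.
For a conjugate pair |z|^2 = z * conj(z) = (product of roots) = c/a = 1/(0.739) = 1.35318, so |z| = sqrt(1.35318) = 1.1633 for both roots.
Moduli of all roots: 1.1633, 1.1633.
All moduli strictly greater than 1? Yes.
Verdict: Stationary.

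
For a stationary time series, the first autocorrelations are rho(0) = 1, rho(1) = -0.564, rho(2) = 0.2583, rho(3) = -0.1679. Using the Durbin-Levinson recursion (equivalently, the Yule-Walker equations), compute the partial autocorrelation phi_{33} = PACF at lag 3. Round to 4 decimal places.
\phi_{33} = -0.0870

The PACF at lag k is phi_{kk}, the last component of the solution
to the Yule-Walker system G_k phi = r_k where
  (G_k)_{ij} = rho(|i - j|), (r_k)_i = rho(i), i,j = 1..k.
Equivalently, Durbin-Levinson gives phi_{kk} iteratively:
  phi_{11} = rho(1)
  phi_{kk} = [rho(k) - sum_{j=1..k-1} phi_{k-1,j} rho(k-j)]
            / [1 - sum_{j=1..k-1} phi_{k-1,j} rho(j)],
  phi_{k,j} = phi_{k-1,j} - phi_{kk} phi_{k-1,k-j},  j = 1..k-1.
Step k = 1:
  phi_11 = rho(1) = -0.564.
Step k = 2:
  phi_22 = [rho(2) - phi_11 rho(1)] / [1 - phi_11 rho(1)] = [0.2583 - (-0.564)(-0.564)] / [1 - (-0.564)(-0.564)]
         = -0.059796 / 0.681904 = -0.08769.
  Update: phi_21 = phi_11 - phi_22 phi_11 = -0.564 - (-0.08769)(-0.564) = -0.613457.
Step k = 3:
  phi_33 = [rho(3) - phi_21 rho(2) - phi_22 rho(1)] / [1 - phi_21 rho(1) - phi_22 rho(2)]
    numerator   = -0.1679 - (-0.613457)(0.2583) - (-0.08769)(-0.564) = -0.05890108
    denominator = 1 - (-0.613457)(-0.564) - (-0.08769)(0.2583) = 0.6766605
  phi_33 = -0.05890108 / 0.6766605 = -0.087.
Therefore phi_{33} = -0.0870.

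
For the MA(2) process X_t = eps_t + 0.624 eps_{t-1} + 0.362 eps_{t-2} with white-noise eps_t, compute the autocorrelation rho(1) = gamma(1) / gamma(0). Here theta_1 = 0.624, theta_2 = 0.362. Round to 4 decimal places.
\rho(1) = 0.5590

For an MA(q) process with theta_0 = 1, the autocovariance is
  gamma(k) = sigma^2 * sum_{i=0..q-k} theta_i * theta_{i+k},
and rho(k) = gamma(k) / gamma(0). Sigma^2 cancels.
  numerator   = (1)*(0.624) + (0.624)*(0.362) = 0.849888.
  denominator = (1)^2 + (0.624)^2 + (0.362)^2 = 1.52042.
  rho(1) = 0.849888 / 1.52042 = 0.5590.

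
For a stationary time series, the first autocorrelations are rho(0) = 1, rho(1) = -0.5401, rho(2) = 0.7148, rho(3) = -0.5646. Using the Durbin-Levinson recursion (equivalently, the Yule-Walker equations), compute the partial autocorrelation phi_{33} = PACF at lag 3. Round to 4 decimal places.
\phi_{33} = -0.1899

The PACF at lag k is phi_{kk}, the last component of the solution
to the Yule-Walker system G_k phi = r_k where
  (G_k)_{ij} = rho(|i - j|), (r_k)_i = rho(i), i,j = 1..k.
Equivalently, Durbin-Levinson gives phi_{kk} iteratively:
  phi_{11} = rho(1)
  phi_{kk} = [rho(k) - sum_{j=1..k-1} phi_{k-1,j} rho(k-j)]
            / [1 - sum_{j=1..k-1} phi_{k-1,j} rho(j)],
  phi_{k,j} = phi_{k-1,j} - phi_{kk} phi_{k-1,k-j},  j = 1..k-1.
Step k = 1:
  phi_11 = rho(1) = -0.5401.
Step k = 2:
  phi_22 = [rho(2) - phi_11 rho(1)] / [1 - phi_11 rho(1)] = [0.7148 - (-0.5401)(-0.5401)] / [1 - (-0.5401)(-0.5401)]
         = 0.42309199 / 0.70829199 = 0.597341.
  Update: phi_21 = phi_11 - phi_22 phi_11 = -0.5401 - (0.597341)(-0.5401) = -0.217476.
Step k = 3:
  phi_33 = [rho(3) - phi_21 rho(2) - phi_22 rho(1)] / [1 - phi_21 rho(1) - phi_22 rho(2)]
    numerator   = -0.5646 - (-0.217476)(0.7148) - (0.597341)(-0.5401) = -0.08652416
    denominator = 1 - (-0.217476)(-0.5401) - (0.597341)(0.7148) = 0.45556171
  phi_33 = -0.08652416 / 0.45556171 = -0.1899.
Therefore phi_{33} = -0.1899.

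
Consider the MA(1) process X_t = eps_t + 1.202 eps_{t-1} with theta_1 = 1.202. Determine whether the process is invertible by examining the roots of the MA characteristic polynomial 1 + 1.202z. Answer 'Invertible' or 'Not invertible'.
\text{Not invertible}

The MA(q) characteristic polynomial is P(z) = 1 + 1.202z.
Invertibility requires all roots to lie outside the unit circle, i.e. |z| > 1 for every root.
This is linear in z: 1 + (1.202) z = 0  =>  z = -1/(1.202) = -0.831947,  |z| = 0.831947.
Moduli of all roots: 0.8319.
All moduli strictly greater than 1? No.
Verdict: Not invertible.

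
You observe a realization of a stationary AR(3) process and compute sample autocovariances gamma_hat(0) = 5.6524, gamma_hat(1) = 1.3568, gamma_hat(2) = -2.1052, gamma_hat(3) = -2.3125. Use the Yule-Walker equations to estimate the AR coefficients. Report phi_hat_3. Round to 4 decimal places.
\hat\phi_{3} = -0.2270

The Yule-Walker equations for an AR(p) process read, in matrix form,
  Gamma_p phi = r_p,   with   (Gamma_p)_{ij} = gamma(|i - j|),
                       (r_p)_i = gamma(i),   i,j = 1..p.
Substitute the sample gammas (Toeplitz matrix and right-hand side of size 3):
  Gamma_p = [[5.6524, 1.3568, -2.1052], [1.3568, 5.6524, 1.3568], [-2.1052, 1.3568, 5.6524]]
  r_p     = [1.3568, -2.1052, -2.3125]
Written out (R1..R3):
  (R1) 5.6524 phi_1 + 1.3568 phi_2 - 2.1052 phi_3 = 1.3568
  (R2) 1.3568 phi_1 + 5.6524 phi_2 + 1.3568 phi_3 = -2.1052
  (R3) -2.1052 phi_1 + 1.3568 phi_2 + 5.6524 phi_3 = -2.3125
Gaussian elimination:
  R2 <- R2 - (1.3568/5.6524) R1 = R2 - (0.24004) R1:  5.326714 phi_2 + 1.862131 phi_3 = -2.430886
  R3 <- R3 - (-2.1052/5.6524) R1 = R3 - (-0.372444) R1:  1.862131 phi_2 + 4.868332 phi_3 = -1.807169
  R3 <- R3 - (1.862131/5.326714) R2 = R3 - (0.349584) R2:  4.217361 phi_3 = -0.957371
Back-substitution:
  phi_hat_3 = -0.957371 / 4.217361 = -0.227007
  phi_hat_2 = (-2.430886 - (1.862131)(-0.227007)) / 5.326714 = -0.377
  phi_hat_1 = (1.3568 - (1.3568)(-0.377) - (-2.1052)(-0.227007)) / 5.6524 = 0.245987
So phi_hat = [0.2460, -0.3770, -0.2270].
Therefore phi_hat_3 = -0.2270.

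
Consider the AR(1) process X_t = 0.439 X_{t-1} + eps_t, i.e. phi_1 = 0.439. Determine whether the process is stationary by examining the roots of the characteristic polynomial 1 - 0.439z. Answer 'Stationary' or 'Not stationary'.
\text{Stationary}

The AR(p) characteristic polynomial is P(z) = 1 - 0.439z.
Stationarity requires all roots to lie outside the unit circle, i.e. |z| > 1 for every root.
This is linear in z: 1 + (-0.439) z = 0  =>  z = -1/(-0.439) = 2.277904,  |z| = 2.277904.
Moduli of all roots: 2.2779.
All moduli strictly greater than 1? Yes.
Verdict: Stationary.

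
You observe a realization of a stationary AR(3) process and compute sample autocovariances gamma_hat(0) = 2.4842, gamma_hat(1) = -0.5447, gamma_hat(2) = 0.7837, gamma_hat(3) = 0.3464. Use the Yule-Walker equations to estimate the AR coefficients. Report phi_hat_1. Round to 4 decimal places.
\hat\phi_{1} = -0.2380

The Yule-Walker equations for an AR(p) process read, in matrix form,
  Gamma_p phi = r_p,   with   (Gamma_p)_{ij} = gamma(|i - j|),
                       (r_p)_i = gamma(i),   i,j = 1..p.
Substitute the sample gammas (Toeplitz matrix and right-hand side of size 3):
  Gamma_p = [[2.4842, -0.5447, 0.7837], [-0.5447, 2.4842, -0.5447], [0.7837, -0.5447, 2.4842]]
  r_p     = [-0.5447, 0.7837, 0.3464]
Written out (R1..R3):
  (R1) 2.4842 phi_1 - 0.5447 phi_2 + 0.7837 phi_3 = -0.5447
  (R2) -0.5447 phi_1 + 2.4842 phi_2 - 0.5447 phi_3 = 0.7837
  (R3) 0.7837 phi_1 - 0.5447 phi_2 + 2.4842 phi_3 = 0.3464
Gaussian elimination:
  R2 <- R2 - (-0.5447/2.4842) R1 = R2 - (-0.219266) R1:  2.364766 phi_2 - 0.372861 phi_3 = 0.664266
  R3 <- R3 - (0.7837/2.4842) R1 = R3 - (0.315474) R1:  -0.372861 phi_2 + 2.236963 phi_3 = 0.518239
  R3 <- R3 - (-0.372861/2.364766) R2 = R3 - (-0.157674) R2:  2.178173 phi_3 = 0.622976
Back-substitution:
  phi_hat_3 = 0.622976 / 2.178173 = 0.286008
  phi_hat_2 = (0.664266 - (-0.372861)(0.286008)) / 2.364766 = 0.325997
  phi_hat_1 = (-0.5447 - (-0.5447)(0.325997) - (0.7837)(0.286008)) / 2.4842 = -0.238014
So phi_hat = [-0.2380, 0.3260, 0.2860].
Therefore phi_hat_1 = -0.2380.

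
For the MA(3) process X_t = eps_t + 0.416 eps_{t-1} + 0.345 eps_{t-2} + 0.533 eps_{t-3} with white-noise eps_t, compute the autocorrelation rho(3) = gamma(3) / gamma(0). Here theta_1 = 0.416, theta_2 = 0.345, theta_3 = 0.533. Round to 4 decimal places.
\rho(3) = 0.3382

For an MA(q) process with theta_0 = 1, the autocovariance is
  gamma(k) = sigma^2 * sum_{i=0..q-k} theta_i * theta_{i+k},
and rho(k) = gamma(k) / gamma(0). Sigma^2 cancels.
  numerator   = (1)*(0.533) = 0.533.
  denominator = (1)^2 + (0.416)^2 + (0.345)^2 + (0.533)^2 = 1.57617.
  rho(3) = 0.533 / 1.57617 = 0.3382.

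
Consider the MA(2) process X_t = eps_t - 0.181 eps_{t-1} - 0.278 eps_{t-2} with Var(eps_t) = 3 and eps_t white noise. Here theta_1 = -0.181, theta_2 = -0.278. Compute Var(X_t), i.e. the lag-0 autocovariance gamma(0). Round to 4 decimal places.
\gamma(0) = 3.3301

For an MA(q) process X_t = eps_t + sum_i theta_i eps_{t-i} with
Var(eps_t) = sigma^2, the variance is
  gamma(0) = sigma^2 * (1 + sum_i theta_i^2).
  sum_i theta_i^2 = (-0.181)^2 + (-0.278)^2 = 0.032761 + 0.077284 = 0.110045.
  gamma(0) = 3 * (1 + 0.110045) = 3 * 1.110045 = 3.330135, which rounds to 3.3301.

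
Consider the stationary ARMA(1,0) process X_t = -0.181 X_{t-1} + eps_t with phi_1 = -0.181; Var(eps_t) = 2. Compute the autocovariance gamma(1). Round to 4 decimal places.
\gamma(1) = -0.3743

Multiply the model equation by X_{t-k} and take expectations. With theta_0 = psi_0 = 1 and psi_j the MA(infinity) weights, this gives
  gamma(k) - sum_i phi_i gamma(k-i) = c_k,
  c_k = sigma^2 * sum_{j=k..q} theta_j psi_{j-k}   (c_k = 0 for k > q),
using gamma(-m) = gamma(m).
Pure AR (q = 0): c_0 = sigma^2 = 2, c_k = 0 for k >= 1.
Equations for k = 0 and k = 1 (AR order 1):
  gamma(0) = phi_1 gamma(1) + c_0
  gamma(1) = phi_1 gamma(0) + c_1
Substituting the second into the first: gamma(0) (1 - phi_1^2) = c_0 + phi_1 c_1, so
  gamma(0) = c_0 / (1 - phi_1^2) = 2 / (1 - (-0.181)^2) = 2 / 0.967239 = 2.067741.
  gamma(1) = phi_1 gamma(0) = (-0.181)(2.067741) = -0.374261.
Therefore gamma(1) = -0.3743 (to 4 decimal places).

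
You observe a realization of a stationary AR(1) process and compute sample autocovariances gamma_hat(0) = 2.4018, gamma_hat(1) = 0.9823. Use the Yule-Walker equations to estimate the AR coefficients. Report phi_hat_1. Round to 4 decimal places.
\hat\phi_{1} = 0.4090

The Yule-Walker equations for an AR(p) process read, in matrix form,
  Gamma_p phi = r_p,   with   (Gamma_p)_{ij} = gamma(|i - j|),
                       (r_p)_i = gamma(i),   i,j = 1..p.
Substitute the sample gammas (Toeplitz matrix and right-hand side of size 1):
  Gamma_p = [[2.4018]]
  r_p     = [0.9823]
With p = 1 this is the single equation gamma(0) phi_1 = gamma(1):
  phi_hat_1 = gamma(1) / gamma(0) = 0.9823 / 2.4018 = 0.4090.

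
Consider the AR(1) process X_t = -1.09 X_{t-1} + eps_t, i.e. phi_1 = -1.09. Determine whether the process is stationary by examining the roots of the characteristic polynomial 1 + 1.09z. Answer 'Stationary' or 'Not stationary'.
\text{Not stationary}

The AR(p) characteristic polynomial is P(z) = 1 + 1.09z.
Stationarity requires all roots to lie outside the unit circle, i.e. |z| > 1 for every root.
This is linear in z: 1 + (1.09) z = 0  =>  z = -1/(1.09) = -0.917431,  |z| = 0.917431.
Moduli of all roots: 0.9174.
All moduli strictly greater than 1? No.
Verdict: Not stationary.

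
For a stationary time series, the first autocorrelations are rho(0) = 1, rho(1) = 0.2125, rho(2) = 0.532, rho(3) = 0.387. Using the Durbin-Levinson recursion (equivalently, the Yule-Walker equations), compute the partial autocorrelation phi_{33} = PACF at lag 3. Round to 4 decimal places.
\phi_{33} = 0.3159

The PACF at lag k is phi_{kk}, the last component of the solution
to the Yule-Walker system G_k phi = r_k where
  (G_k)_{ij} = rho(|i - j|), (r_k)_i = rho(i), i,j = 1..k.
Equivalently, Durbin-Levinson gives phi_{kk} iteratively:
  phi_{11} = rho(1)
  phi_{kk} = [rho(k) - sum_{j=1..k-1} phi_{k-1,j} rho(k-j)]
            / [1 - sum_{j=1..k-1} phi_{k-1,j} rho(j)],
  phi_{k,j} = phi_{k-1,j} - phi_{kk} phi_{k-1,k-j},  j = 1..k-1.
Step k = 1:
  phi_11 = rho(1) = 0.2125.
Step k = 2:
  phi_22 = [rho(2) - phi_11 rho(1)] / [1 - phi_11 rho(1)] = [0.532 - (0.2125)(0.2125)] / [1 - (0.2125)(0.2125)]
         = 0.48684375 / 0.95484375 = 0.509867.
  Update: phi_21 = phi_11 - phi_22 phi_11 = 0.2125 - (0.509867)(0.2125) = 0.104153.
Step k = 3:
  phi_33 = [rho(3) - phi_21 rho(2) - phi_22 rho(1)] / [1 - phi_21 rho(1) - phi_22 rho(2)]
    numerator   = 0.387 - (0.104153)(0.532) - (0.509867)(0.2125) = 0.22324368
    denominator = 1 - (0.104153)(0.2125) - (0.509867)(0.532) = 0.70661797
  phi_33 = 0.22324368 / 0.70661797 = 0.3159.
Therefore phi_{33} = 0.3159.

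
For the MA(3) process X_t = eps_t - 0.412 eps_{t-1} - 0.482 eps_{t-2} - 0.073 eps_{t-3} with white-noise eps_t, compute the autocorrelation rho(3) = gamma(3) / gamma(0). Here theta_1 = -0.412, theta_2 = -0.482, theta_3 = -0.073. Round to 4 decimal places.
\rho(3) = -0.0519

For an MA(q) process with theta_0 = 1, the autocovariance is
  gamma(k) = sigma^2 * sum_{i=0..q-k} theta_i * theta_{i+k},
and rho(k) = gamma(k) / gamma(0). Sigma^2 cancels.
  numerator   = (1)*(-0.073) = -0.073.
  denominator = (1)^2 + (-0.412)^2 + (-0.482)^2 + (-0.073)^2 = 1.407397.
  rho(3) = -0.073 / 1.407397 = -0.0519.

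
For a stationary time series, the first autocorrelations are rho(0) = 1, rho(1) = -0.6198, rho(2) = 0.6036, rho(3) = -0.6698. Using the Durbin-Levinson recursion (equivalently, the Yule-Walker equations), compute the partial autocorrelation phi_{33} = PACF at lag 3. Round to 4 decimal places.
\phi_{33} = -0.3871

The PACF at lag k is phi_{kk}, the last component of the solution
to the Yule-Walker system G_k phi = r_k where
  (G_k)_{ij} = rho(|i - j|), (r_k)_i = rho(i), i,j = 1..k.
Equivalently, Durbin-Levinson gives phi_{kk} iteratively:
  phi_{11} = rho(1)
  phi_{kk} = [rho(k) - sum_{j=1..k-1} phi_{k-1,j} rho(k-j)]
            / [1 - sum_{j=1..k-1} phi_{k-1,j} rho(j)],
  phi_{k,j} = phi_{k-1,j} - phi_{kk} phi_{k-1,k-j},  j = 1..k-1.
Step k = 1:
  phi_11 = rho(1) = -0.6198.
Step k = 2:
  phi_22 = [rho(2) - phi_11 rho(1)] / [1 - phi_11 rho(1)] = [0.6036 - (-0.6198)(-0.6198)] / [1 - (-0.6198)(-0.6198)]
         = 0.21944796 / 0.61584796 = 0.356335.
  Update: phi_21 = phi_11 - phi_22 phi_11 = -0.6198 - (0.356335)(-0.6198) = -0.398944.
Step k = 3:
  phi_33 = [rho(3) - phi_21 rho(2) - phi_22 rho(1)] / [1 - phi_21 rho(1) - phi_22 rho(2)]
    numerator   = -0.6698 - (-0.398944)(0.6036) - (0.356335)(-0.6198) = -0.20814132
    denominator = 1 - (-0.398944)(-0.6198) - (0.356335)(0.6036) = 0.53765105
  phi_33 = -0.20814132 / 0.53765105 = -0.3871.
Therefore phi_{33} = -0.3871.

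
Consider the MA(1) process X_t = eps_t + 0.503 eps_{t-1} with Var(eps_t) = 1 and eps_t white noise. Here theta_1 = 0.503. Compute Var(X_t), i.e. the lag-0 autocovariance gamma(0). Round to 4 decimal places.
\gamma(0) = 1.2530

For an MA(q) process X_t = eps_t + sum_i theta_i eps_{t-i} with
Var(eps_t) = sigma^2, the variance is
  gamma(0) = sigma^2 * (1 + sum_i theta_i^2).
  sum_i theta_i^2 = (0.503)^2 = 0.253009.
  gamma(0) = 1 * (1 + 0.253009) = 1 * 1.253009 = 1.253009, which rounds to 1.2530.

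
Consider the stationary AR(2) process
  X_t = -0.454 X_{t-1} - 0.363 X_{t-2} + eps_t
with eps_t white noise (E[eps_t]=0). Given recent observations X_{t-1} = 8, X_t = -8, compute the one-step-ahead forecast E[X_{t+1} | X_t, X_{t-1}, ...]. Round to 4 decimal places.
E[X_{t+1} \mid \mathcal F_t] = 0.7280

For an AR(p) model X_t = c + sum_i phi_i X_{t-i} + eps_t, the
one-step-ahead conditional mean is
  E[X_{t+1} | X_t, ...] = c + sum_i phi_i X_{t+1-i}.
Substitute known values:
  E[X_{t+1} | ...] = (-0.454) * (-8) + (-0.363) * (8)
                   = 0.7280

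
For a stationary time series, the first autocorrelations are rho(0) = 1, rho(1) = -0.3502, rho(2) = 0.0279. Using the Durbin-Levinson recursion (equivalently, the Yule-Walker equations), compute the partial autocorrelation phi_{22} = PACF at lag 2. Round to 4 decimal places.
\phi_{22} = -0.1080

The PACF at lag k is phi_{kk}, the last component of the solution
to the Yule-Walker system G_k phi = r_k where
  (G_k)_{ij} = rho(|i - j|), (r_k)_i = rho(i), i,j = 1..k.
Equivalently, Durbin-Levinson gives phi_{kk} iteratively:
  phi_{11} = rho(1)
  phi_{kk} = [rho(k) - sum_{j=1..k-1} phi_{k-1,j} rho(k-j)]
            / [1 - sum_{j=1..k-1} phi_{k-1,j} rho(j)],
  phi_{k,j} = phi_{k-1,j} - phi_{kk} phi_{k-1,k-j},  j = 1..k-1.
Step k = 1:
  phi_11 = rho(1) = -0.3502.
Step k = 2:
  phi_22 = [rho(2) - phi_11 rho(1)] / [1 - phi_11 rho(1)] = [0.0279 - (-0.3502)(-0.3502)] / [1 - (-0.3502)(-0.3502)]
         = -0.09474004 / 0.87735996 = -0.108.
Therefore phi_{22} = -0.1080.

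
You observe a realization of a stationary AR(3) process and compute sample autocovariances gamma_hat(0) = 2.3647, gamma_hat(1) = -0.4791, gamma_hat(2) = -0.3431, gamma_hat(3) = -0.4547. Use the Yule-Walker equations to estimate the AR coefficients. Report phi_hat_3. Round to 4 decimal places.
\hat\phi_{3} = -0.2890

The Yule-Walker equations for an AR(p) process read, in matrix form,
  Gamma_p phi = r_p,   with   (Gamma_p)_{ij} = gamma(|i - j|),
                       (r_p)_i = gamma(i),   i,j = 1..p.
Substitute the sample gammas (Toeplitz matrix and right-hand side of size 3):
  Gamma_p = [[2.3647, -0.4791, -0.3431], [-0.4791, 2.3647, -0.4791], [-0.3431, -0.4791, 2.3647]]
  r_p     = [-0.4791, -0.3431, -0.4547]
Written out (R1..R3):
  (R1) 2.3647 phi_1 - 0.4791 phi_2 - 0.3431 phi_3 = -0.4791
  (R2) -0.4791 phi_1 + 2.3647 phi_2 - 0.4791 phi_3 = -0.3431
  (R3) -0.3431 phi_1 - 0.4791 phi_2 + 2.3647 phi_3 = -0.4547
Gaussian elimination:
  R2 <- R2 - (-0.4791/2.3647) R1 = R2 - (-0.202605) R1:  2.267632 phi_2 - 0.548614 phi_3 = -0.440168
  R3 <- R3 - (-0.3431/2.3647) R1 = R3 - (-0.145092) R1:  -0.548614 phi_2 + 2.314919 phi_3 = -0.524214
  R3 <- R3 - (-0.548614/2.267632) R2 = R3 - (-0.241932) R2:  2.182191 phi_3 = -0.630705
Back-substitution:
  phi_hat_3 = -0.630705 / 2.182191 = -0.289024
  phi_hat_2 = (-0.440168 - (-0.548614)(-0.289024)) / 2.267632 = -0.264033
  phi_hat_1 = (-0.4791 - (-0.4791)(-0.264033) - (-0.3431)(-0.289024)) / 2.3647 = -0.298035
So phi_hat = [-0.2980, -0.2640, -0.2890].
Therefore phi_hat_3 = -0.2890.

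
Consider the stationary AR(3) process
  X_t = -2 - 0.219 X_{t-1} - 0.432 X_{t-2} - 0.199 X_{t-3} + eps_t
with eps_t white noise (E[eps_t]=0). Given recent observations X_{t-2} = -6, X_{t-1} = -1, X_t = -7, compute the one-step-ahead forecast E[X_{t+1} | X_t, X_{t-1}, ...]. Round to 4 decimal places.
E[X_{t+1} \mid \mathcal F_t] = 1.1590

For an AR(p) model X_t = c + sum_i phi_i X_{t-i} + eps_t, the
one-step-ahead conditional mean is
  E[X_{t+1} | X_t, ...] = c + sum_i phi_i X_{t+1-i}.
Substitute known values:
  E[X_{t+1} | ...] = -2 + (-0.219) * (-7) + (-0.432) * (-1) + (-0.199) * (-6)
                   = 1.1590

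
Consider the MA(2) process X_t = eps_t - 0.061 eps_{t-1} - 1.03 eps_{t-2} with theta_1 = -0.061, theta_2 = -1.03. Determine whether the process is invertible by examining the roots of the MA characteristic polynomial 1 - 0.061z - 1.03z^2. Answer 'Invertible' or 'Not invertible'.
\text{Not invertible}

The MA(q) characteristic polynomial is P(z) = 1 - 0.061z - 1.03z^2.
Invertibility requires all roots to lie outside the unit circle, i.e. |z| > 1 for every root.
Set 1 + (-0.061) z + (-1.03) z^2 = 0, i.e. a z^2 + b z + c = 0 with a = -1.03, b = -0.061, c = 1.
Discriminant D = b^2 - 4ac = (-0.061)^2 - 4*(-1.03)*1 = 0.003721 - (-4.12) = 4.123721.
D >= 0, so the roots are real: z = (-b +/- sqrt(D)) / (2a) = (0.061 +/- 2.030695) / (-2.06).
  z_1 = (0.061 + 2.030695) / (-2.06) = -1.0154,   |z_1| = 1.0154.
  z_2 = (0.061 - 2.030695) / (-2.06) = 0.9562,   |z_2| = 0.9562.
Moduli of all roots: 1.0154, 0.9562.
All moduli strictly greater than 1? No.
Verdict: Not invertible.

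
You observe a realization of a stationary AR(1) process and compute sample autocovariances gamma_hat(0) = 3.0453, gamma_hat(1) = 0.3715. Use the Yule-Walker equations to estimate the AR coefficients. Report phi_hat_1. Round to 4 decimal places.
\hat\phi_{1} = 0.1220

The Yule-Walker equations for an AR(p) process read, in matrix form,
  Gamma_p phi = r_p,   with   (Gamma_p)_{ij} = gamma(|i - j|),
                       (r_p)_i = gamma(i),   i,j = 1..p.
Substitute the sample gammas (Toeplitz matrix and right-hand side of size 1):
  Gamma_p = [[3.0453]]
  r_p     = [0.3715]
With p = 1 this is the single equation gamma(0) phi_1 = gamma(1):
  phi_hat_1 = gamma(1) / gamma(0) = 0.3715 / 3.0453 = 0.1220.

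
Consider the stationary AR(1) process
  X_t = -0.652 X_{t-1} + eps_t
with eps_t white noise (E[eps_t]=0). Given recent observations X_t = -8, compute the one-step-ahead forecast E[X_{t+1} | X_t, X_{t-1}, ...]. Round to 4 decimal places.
E[X_{t+1} \mid \mathcal F_t] = 5.2160

For an AR(p) model X_t = c + sum_i phi_i X_{t-i} + eps_t, the
one-step-ahead conditional mean is
  E[X_{t+1} | X_t, ...] = c + sum_i phi_i X_{t+1-i}.
Substitute known values:
  E[X_{t+1} | ...] = (-0.652) * (-8)
                   = 5.2160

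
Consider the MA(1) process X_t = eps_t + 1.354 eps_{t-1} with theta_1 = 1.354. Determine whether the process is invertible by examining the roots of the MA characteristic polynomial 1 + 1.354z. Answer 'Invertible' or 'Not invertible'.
\text{Not invertible}

The MA(q) characteristic polynomial is P(z) = 1 + 1.354z.
Invertibility requires all roots to lie outside the unit circle, i.e. |z| > 1 for every root.
This is linear in z: 1 + (1.354) z = 0  =>  z = -1/(1.354) = -0.738552,  |z| = 0.738552.
Moduli of all roots: 0.7386.
All moduli strictly greater than 1? No.
Verdict: Not invertible.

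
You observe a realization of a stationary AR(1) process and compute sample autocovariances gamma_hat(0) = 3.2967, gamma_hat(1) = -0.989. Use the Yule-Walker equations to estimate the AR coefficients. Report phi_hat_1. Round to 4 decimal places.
\hat\phi_{1} = -0.3000

The Yule-Walker equations for an AR(p) process read, in matrix form,
  Gamma_p phi = r_p,   with   (Gamma_p)_{ij} = gamma(|i - j|),
                       (r_p)_i = gamma(i),   i,j = 1..p.
Substitute the sample gammas (Toeplitz matrix and right-hand side of size 1):
  Gamma_p = [[3.2967]]
  r_p     = [-0.989]
With p = 1 this is the single equation gamma(0) phi_1 = gamma(1):
  phi_hat_1 = gamma(1) / gamma(0) = -0.989 / 3.2967 = -0.3000.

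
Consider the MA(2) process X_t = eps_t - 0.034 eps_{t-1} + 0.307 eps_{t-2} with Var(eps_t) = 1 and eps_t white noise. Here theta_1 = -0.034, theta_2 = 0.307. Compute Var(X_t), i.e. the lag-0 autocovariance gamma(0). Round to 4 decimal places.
\gamma(0) = 1.0954

For an MA(q) process X_t = eps_t + sum_i theta_i eps_{t-i} with
Var(eps_t) = sigma^2, the variance is
  gamma(0) = sigma^2 * (1 + sum_i theta_i^2).
  sum_i theta_i^2 = (-0.034)^2 + (0.307)^2 = 0.001156 + 0.094249 = 0.095405.
  gamma(0) = 1 * (1 + 0.095405) = 1 * 1.095405 = 1.095405, which rounds to 1.0954.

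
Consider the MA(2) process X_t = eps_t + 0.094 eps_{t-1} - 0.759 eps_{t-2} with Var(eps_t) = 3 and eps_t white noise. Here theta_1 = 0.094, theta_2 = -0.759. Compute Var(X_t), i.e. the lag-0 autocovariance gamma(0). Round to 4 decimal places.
\gamma(0) = 4.7548

For an MA(q) process X_t = eps_t + sum_i theta_i eps_{t-i} with
Var(eps_t) = sigma^2, the variance is
  gamma(0) = sigma^2 * (1 + sum_i theta_i^2).
  sum_i theta_i^2 = (0.094)^2 + (-0.759)^2 = 0.008836 + 0.576081 = 0.584917.
  gamma(0) = 3 * (1 + 0.584917) = 3 * 1.584917 = 4.754751, which rounds to 4.7548.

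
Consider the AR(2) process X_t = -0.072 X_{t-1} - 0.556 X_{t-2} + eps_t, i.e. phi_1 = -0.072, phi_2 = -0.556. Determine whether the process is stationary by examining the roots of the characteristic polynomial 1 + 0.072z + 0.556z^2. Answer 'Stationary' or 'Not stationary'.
\text{Stationary}

The AR(p) characteristic polynomial is P(z) = 1 + 0.072z + 0.556z^2.
Stationarity requires all roots to lie outside the unit circle, i.e. |z| > 1 for every root.
Set 1 + (0.072) z + (0.556) z^2 = 0, i.e. a z^2 + b z + c = 0 with a = 0.556, b = 0.072, c = 1.
Discriminant D = b^2 - 4ac = (0.072)^2 - 4*(0.556)*1 = 0.005184 - (2.224) = -2.218816.
D < 0, so the roots are the complex-conjugate pair z = (-b +/- i sqrt(-D)) / (2a) = -0.0647 +/- 1.3395i.
For a conjugate pair |z|^2 = z * conj(z) = (product of roots) = c/a = 1/(0.556) = 1.798561, so |z| = sqrt(1.798561) = 1.3411 for both roots.
Moduli of all roots: 1.3411, 1.3411.
All moduli strictly greater than 1? Yes.
Verdict: Stationary.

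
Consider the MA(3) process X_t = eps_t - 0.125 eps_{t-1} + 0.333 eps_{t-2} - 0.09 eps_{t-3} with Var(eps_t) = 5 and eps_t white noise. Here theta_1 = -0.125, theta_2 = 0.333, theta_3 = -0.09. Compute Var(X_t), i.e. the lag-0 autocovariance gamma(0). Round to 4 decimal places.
\gamma(0) = 5.6731

For an MA(q) process X_t = eps_t + sum_i theta_i eps_{t-i} with
Var(eps_t) = sigma^2, the variance is
  gamma(0) = sigma^2 * (1 + sum_i theta_i^2).
  sum_i theta_i^2 = (-0.125)^2 + (0.333)^2 + (-0.09)^2 = 0.015625 + 0.110889 + 0.0081 = 0.134614.
  gamma(0) = 5 * (1 + 0.134614) = 5 * 1.134614 = 5.67307, which rounds to 5.6731.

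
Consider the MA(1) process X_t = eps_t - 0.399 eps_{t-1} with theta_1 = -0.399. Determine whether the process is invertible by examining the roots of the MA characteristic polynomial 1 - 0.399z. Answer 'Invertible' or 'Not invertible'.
\text{Invertible}

The MA(q) characteristic polynomial is P(z) = 1 - 0.399z.
Invertibility requires all roots to lie outside the unit circle, i.e. |z| > 1 for every root.
This is linear in z: 1 + (-0.399) z = 0  =>  z = -1/(-0.399) = 2.506266,  |z| = 2.506266.
Moduli of all roots: 2.5063.
All moduli strictly greater than 1? Yes.
Verdict: Invertible.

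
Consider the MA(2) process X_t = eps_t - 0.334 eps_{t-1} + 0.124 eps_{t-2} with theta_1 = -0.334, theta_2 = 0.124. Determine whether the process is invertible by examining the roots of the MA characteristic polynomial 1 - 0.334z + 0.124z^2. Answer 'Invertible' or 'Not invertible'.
\text{Invertible}

The MA(q) characteristic polynomial is P(z) = 1 - 0.334z + 0.124z^2.
Invertibility requires all roots to lie outside the unit circle, i.e. |z| > 1 for every root.
Set 1 + (-0.334) z + (0.124) z^2 = 0, i.e. a z^2 + b z + c = 0 with a = 0.124, b = -0.334, c = 1.
Discriminant D = b^2 - 4ac = (-0.334)^2 - 4*(0.124)*1 = 0.111556 - (0.496) = -0.384444.
D < 0, so the roots are the complex-conjugate pair z = (-b +/- i sqrt(-D)) / (2a) = 1.3468 +/- 2.5001i.
For a conjugate pair |z|^2 = z * conj(z) = (product of roots) = c/a = 1/(0.124) = 8.064516, so |z| = sqrt(8.064516) = 2.8398 for both roots.
Moduli of all roots: 2.8398, 2.8398.
All moduli strictly greater than 1? Yes.
Verdict: Invertible.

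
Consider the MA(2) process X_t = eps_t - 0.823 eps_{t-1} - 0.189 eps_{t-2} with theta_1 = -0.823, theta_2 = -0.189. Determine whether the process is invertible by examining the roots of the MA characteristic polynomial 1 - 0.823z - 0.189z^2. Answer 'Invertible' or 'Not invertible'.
\text{Not invertible}

The MA(q) characteristic polynomial is P(z) = 1 - 0.823z - 0.189z^2.
Invertibility requires all roots to lie outside the unit circle, i.e. |z| > 1 for every root.
Set 1 + (-0.823) z + (-0.189) z^2 = 0, i.e. a z^2 + b z + c = 0 with a = -0.189, b = -0.823, c = 1.
Discriminant D = b^2 - 4ac = (-0.823)^2 - 4*(-0.189)*1 = 0.677329 - (-0.756) = 1.433329.
D >= 0, so the roots are real: z = (-b +/- sqrt(D)) / (2a) = (0.823 +/- 1.197217) / (-0.378).
  z_1 = (0.823 + 1.197217) / (-0.378) = -5.3445,   |z_1| = 5.3445.
  z_2 = (0.823 - 1.197217) / (-0.378) = 0.99,   |z_2| = 0.99.
Moduli of all roots: 5.3445, 0.9900.
All moduli strictly greater than 1? No.
Verdict: Not invertible.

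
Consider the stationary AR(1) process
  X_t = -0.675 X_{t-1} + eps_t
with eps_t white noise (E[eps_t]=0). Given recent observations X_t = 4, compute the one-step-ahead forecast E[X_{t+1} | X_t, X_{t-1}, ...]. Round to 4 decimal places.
E[X_{t+1} \mid \mathcal F_t] = -2.7000

For an AR(p) model X_t = c + sum_i phi_i X_{t-i} + eps_t, the
one-step-ahead conditional mean is
  E[X_{t+1} | X_t, ...] = c + sum_i phi_i X_{t+1-i}.
Substitute known values:
  E[X_{t+1} | ...] = (-0.675) * (4)
                   = -2.7000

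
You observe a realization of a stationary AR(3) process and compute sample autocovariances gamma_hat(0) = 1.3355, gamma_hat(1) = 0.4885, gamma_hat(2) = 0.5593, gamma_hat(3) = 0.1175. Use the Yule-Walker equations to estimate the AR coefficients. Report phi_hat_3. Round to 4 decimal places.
\hat\phi_{3} = -0.1750

The Yule-Walker equations for an AR(p) process read, in matrix form,
  Gamma_p phi = r_p,   with   (Gamma_p)_{ij} = gamma(|i - j|),
                       (r_p)_i = gamma(i),   i,j = 1..p.
Substitute the sample gammas (Toeplitz matrix and right-hand side of size 3):
  Gamma_p = [[1.3355, 0.4885, 0.5593], [0.4885, 1.3355, 0.4885], [0.5593, 0.4885, 1.3355]]
  r_p     = [0.4885, 0.5593, 0.1175]
Written out (R1..R3):
  (R1) 1.3355 phi_1 + 0.4885 phi_2 + 0.5593 phi_3 = 0.4885
  (R2) 0.4885 phi_1 + 1.3355 phi_2 + 0.4885 phi_3 = 0.5593
  (R3) 0.5593 phi_1 + 0.4885 phi_2 + 1.3355 phi_3 = 0.1175
Gaussian elimination:
  R2 <- R2 - (0.4885/1.3355) R1 = R2 - (0.365781) R1:  1.156816 phi_2 + 0.283919 phi_3 = 0.380616
  R3 <- R3 - (0.5593/1.3355) R1 = R3 - (0.418794) R1:  0.283919 phi_2 + 1.101268 phi_3 = -0.087081
  R3 <- R3 - (0.283919/1.156816) R2 = R3 - (0.245431) R2:  1.031586 phi_3 = -0.180496
Back-substitution:
  phi_hat_3 = -0.180496 / 1.031586 = -0.17497
  phi_hat_2 = (0.380616 - (0.283919)(-0.17497)) / 1.156816 = 0.371963
  phi_hat_1 = (0.4885 - (0.4885)(0.371963) - (0.5593)(-0.17497)) / 1.3355 = 0.303
So phi_hat = [0.3030, 0.3720, -0.1750].
Therefore phi_hat_3 = -0.1750.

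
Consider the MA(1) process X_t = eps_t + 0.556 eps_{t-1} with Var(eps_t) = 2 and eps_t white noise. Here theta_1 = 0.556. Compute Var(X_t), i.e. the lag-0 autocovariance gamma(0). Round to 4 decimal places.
\gamma(0) = 2.6183

For an MA(q) process X_t = eps_t + sum_i theta_i eps_{t-i} with
Var(eps_t) = sigma^2, the variance is
  gamma(0) = sigma^2 * (1 + sum_i theta_i^2).
  sum_i theta_i^2 = (0.556)^2 = 0.309136.
  gamma(0) = 2 * (1 + 0.309136) = 2 * 1.309136 = 2.618272, which rounds to 2.6183.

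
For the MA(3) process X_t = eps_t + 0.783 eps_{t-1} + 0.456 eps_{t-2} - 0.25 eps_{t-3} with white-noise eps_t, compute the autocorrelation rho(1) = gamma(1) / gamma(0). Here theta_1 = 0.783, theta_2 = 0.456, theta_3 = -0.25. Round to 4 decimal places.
\rho(1) = 0.5447

For an MA(q) process with theta_0 = 1, the autocovariance is
  gamma(k) = sigma^2 * sum_{i=0..q-k} theta_i * theta_{i+k},
and rho(k) = gamma(k) / gamma(0). Sigma^2 cancels.
  numerator   = (1)*(0.783) + (0.783)*(0.456) + (0.456)*(-0.25) = 1.026048.
  denominator = (1)^2 + (0.783)^2 + (0.456)^2 + (-0.25)^2 = 1.883525.
  rho(1) = 1.026048 / 1.883525 = 0.5447.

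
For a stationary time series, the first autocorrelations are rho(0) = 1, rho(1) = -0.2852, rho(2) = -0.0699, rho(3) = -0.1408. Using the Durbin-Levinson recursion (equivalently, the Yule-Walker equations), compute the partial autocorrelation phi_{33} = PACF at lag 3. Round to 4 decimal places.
\phi_{33} = -0.2360

The PACF at lag k is phi_{kk}, the last component of the solution
to the Yule-Walker system G_k phi = r_k where
  (G_k)_{ij} = rho(|i - j|), (r_k)_i = rho(i), i,j = 1..k.
Equivalently, Durbin-Levinson gives phi_{kk} iteratively:
  phi_{11} = rho(1)
  phi_{kk} = [rho(k) - sum_{j=1..k-1} phi_{k-1,j} rho(k-j)]
            / [1 - sum_{j=1..k-1} phi_{k-1,j} rho(j)],
  phi_{k,j} = phi_{k-1,j} - phi_{kk} phi_{k-1,k-j},  j = 1..k-1.
Step k = 1:
  phi_11 = rho(1) = -0.2852.
Step k = 2:
  phi_22 = [rho(2) - phi_11 rho(1)] / [1 - phi_11 rho(1)] = [-0.0699 - (-0.2852)(-0.2852)] / [1 - (-0.2852)(-0.2852)]
         = -0.15123904 / 0.91866096 = -0.16463.
  Update: phi_21 = phi_11 - phi_22 phi_11 = -0.2852 - (-0.16463)(-0.2852) = -0.332152.
Step k = 3:
  phi_33 = [rho(3) - phi_21 rho(2) - phi_22 rho(1)] / [1 - phi_21 rho(1) - phi_22 rho(2)]
    numerator   = -0.1408 - (-0.332152)(-0.0699) - (-0.16463)(-0.2852) = -0.2109699
    denominator = 1 - (-0.332152)(-0.2852) - (-0.16463)(-0.0699) = 0.8937625
  phi_33 = -0.2109699 / 0.8937625 = -0.236.
Therefore phi_{33} = -0.2360.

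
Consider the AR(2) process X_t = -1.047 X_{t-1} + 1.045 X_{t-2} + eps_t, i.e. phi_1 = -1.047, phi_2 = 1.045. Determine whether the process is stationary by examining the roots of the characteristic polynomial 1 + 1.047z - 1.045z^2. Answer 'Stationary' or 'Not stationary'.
\text{Not stationary}

The AR(p) characteristic polynomial is P(z) = 1 + 1.047z - 1.045z^2.
Stationarity requires all roots to lie outside the unit circle, i.e. |z| > 1 for every root.
Set 1 + (1.047) z + (-1.045) z^2 = 0, i.e. a z^2 + b z + c = 0 with a = -1.045, b = 1.047, c = 1.
Discriminant D = b^2 - 4ac = (1.047)^2 - 4*(-1.045)*1 = 1.096209 - (-4.18) = 5.276209.
D >= 0, so the roots are real: z = (-b +/- sqrt(D)) / (2a) = (-1.047 +/- 2.297) / (-2.09).
  z_1 = (-1.047 + 2.297) / (-2.09) = -0.5981,   |z_1| = 0.5981.
  z_2 = (-1.047 - 2.297) / (-2.09) = 1.6,   |z_2| = 1.6.
Moduli of all roots: 0.5981, 1.6000.
All moduli strictly greater than 1? No.
Verdict: Not stationary.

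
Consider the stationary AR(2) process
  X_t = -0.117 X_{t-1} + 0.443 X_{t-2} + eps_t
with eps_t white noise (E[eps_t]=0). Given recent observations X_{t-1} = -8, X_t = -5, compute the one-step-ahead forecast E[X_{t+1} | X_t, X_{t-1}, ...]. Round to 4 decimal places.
E[X_{t+1} \mid \mathcal F_t] = -2.9590

For an AR(p) model X_t = c + sum_i phi_i X_{t-i} + eps_t, the
one-step-ahead conditional mean is
  E[X_{t+1} | X_t, ...] = c + sum_i phi_i X_{t+1-i}.
Substitute known values:
  E[X_{t+1} | ...] = (-0.117) * (-5) + (0.443) * (-8)
                   = -2.9590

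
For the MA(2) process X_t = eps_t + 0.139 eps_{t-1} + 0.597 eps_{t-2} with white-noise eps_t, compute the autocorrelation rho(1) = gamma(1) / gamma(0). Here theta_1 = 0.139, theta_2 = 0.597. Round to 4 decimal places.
\rho(1) = 0.1614

For an MA(q) process with theta_0 = 1, the autocovariance is
  gamma(k) = sigma^2 * sum_{i=0..q-k} theta_i * theta_{i+k},
and rho(k) = gamma(k) / gamma(0). Sigma^2 cancels.
  numerator   = (1)*(0.139) + (0.139)*(0.597) = 0.221983.
  denominator = (1)^2 + (0.139)^2 + (0.597)^2 = 1.37573.
  rho(1) = 0.221983 / 1.37573 = 0.1614.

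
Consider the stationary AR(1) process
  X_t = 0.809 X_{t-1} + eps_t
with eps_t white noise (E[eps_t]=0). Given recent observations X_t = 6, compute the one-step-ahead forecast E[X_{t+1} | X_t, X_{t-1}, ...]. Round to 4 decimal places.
E[X_{t+1} \mid \mathcal F_t] = 4.8540

For an AR(p) model X_t = c + sum_i phi_i X_{t-i} + eps_t, the
one-step-ahead conditional mean is
  E[X_{t+1} | X_t, ...] = c + sum_i phi_i X_{t+1-i}.
Substitute known values:
  E[X_{t+1} | ...] = (0.809) * (6)
                   = 4.8540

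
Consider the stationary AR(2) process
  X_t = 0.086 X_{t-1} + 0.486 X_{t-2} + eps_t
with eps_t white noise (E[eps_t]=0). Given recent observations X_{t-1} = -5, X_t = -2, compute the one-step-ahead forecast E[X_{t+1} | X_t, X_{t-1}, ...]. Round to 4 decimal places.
E[X_{t+1} \mid \mathcal F_t] = -2.6020

For an AR(p) model X_t = c + sum_i phi_i X_{t-i} + eps_t, the
one-step-ahead conditional mean is
  E[X_{t+1} | X_t, ...] = c + sum_i phi_i X_{t+1-i}.
Substitute known values:
  E[X_{t+1} | ...] = (0.086) * (-2) + (0.486) * (-5)
                   = -2.6020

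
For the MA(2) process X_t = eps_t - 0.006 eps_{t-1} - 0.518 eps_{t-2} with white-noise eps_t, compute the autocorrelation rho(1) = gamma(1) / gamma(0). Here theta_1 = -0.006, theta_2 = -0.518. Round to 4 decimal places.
\rho(1) = -0.0023

For an MA(q) process with theta_0 = 1, the autocovariance is
  gamma(k) = sigma^2 * sum_{i=0..q-k} theta_i * theta_{i+k},
and rho(k) = gamma(k) / gamma(0). Sigma^2 cancels.
  numerator   = (1)*(-0.006) + (-0.006)*(-0.518) = -0.002892.
  denominator = (1)^2 + (-0.006)^2 + (-0.518)^2 = 1.26836.
  rho(1) = -0.002892 / 1.26836 = -0.0023.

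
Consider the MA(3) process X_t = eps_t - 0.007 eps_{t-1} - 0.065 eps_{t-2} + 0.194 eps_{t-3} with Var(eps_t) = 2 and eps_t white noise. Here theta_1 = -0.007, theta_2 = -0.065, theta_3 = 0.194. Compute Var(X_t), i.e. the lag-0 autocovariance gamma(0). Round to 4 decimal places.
\gamma(0) = 2.0838

For an MA(q) process X_t = eps_t + sum_i theta_i eps_{t-i} with
Var(eps_t) = sigma^2, the variance is
  gamma(0) = sigma^2 * (1 + sum_i theta_i^2).
  sum_i theta_i^2 = (-0.007)^2 + (-0.065)^2 + (0.194)^2 = 0.000049 + 0.004225 + 0.037636 = 0.04191.
  gamma(0) = 2 * (1 + 0.04191) = 2 * 1.04191 = 2.08382, which rounds to 2.0838.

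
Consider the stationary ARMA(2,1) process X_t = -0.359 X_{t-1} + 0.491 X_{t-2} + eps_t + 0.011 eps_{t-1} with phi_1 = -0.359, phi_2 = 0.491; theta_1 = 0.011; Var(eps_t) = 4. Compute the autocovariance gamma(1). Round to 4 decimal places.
\gamma(1) = -7.1968

Multiply the model equation by X_{t-k} and take expectations. With theta_0 = psi_0 = 1 and psi_j the MA(infinity) weights, this gives
  gamma(k) - sum_i phi_i gamma(k-i) = c_k,
  c_k = sigma^2 * sum_{j=k..q} theta_j psi_{j-k}   (c_k = 0 for k > q),
using gamma(-m) = gamma(m).
psi-weights needed (psi_j = theta_j + sum_i phi_i psi_{j-i}):
  psi_1 = theta_1 + phi_1 = 0.011 + (-0.359) = -0.348
Right-hand sides:
  c_0 = sigma^2 (1 + theta_1 psi_1) = 4 * (1 + (0.011)(-0.348)) = 4 * 0.996172 = 3.984688
  c_1 = sigma^2 theta_1 = 4 * (0.011) = 0.044
  c_2 = 0
Equations for k = 0, 1, 2 (AR order 2, c_2 = 0):
  (E0) gamma(0) = phi_1 gamma(1) + phi_2 gamma(2) + c_0
  (E1) gamma(1) = phi_1 gamma(0) + phi_2 gamma(1) + c_1
  (E2) gamma(2) = phi_1 gamma(1) + phi_2 gamma(0)
From (E1): gamma(1) = A gamma(0) + B with
  A = phi_1 / (1 - phi_2) = -0.359 / 0.509 = -0.705305,   B = c_1 / (1 - phi_2) = 0.044 / 0.509 = 0.086444.
Insert (E2) into (E0): gamma(0) (1 - phi_2^2) = phi_1 (1 + phi_2) gamma(1) + c_0.
  phi_1 (1 + phi_2) = (-0.359)(1.491) = -0.535269,   1 - phi_2^2 = 0.758919.
Replace gamma(1) by A gamma(0) + B and collect gamma(0):
  gamma(0) [0.758919 - (-0.535269)(-0.705305)] = (-0.535269)(0.086444) + 3.984688
  gamma(0) * 0.381391 = 3.938417
  gamma(0) = 3.938417 / 0.381391 = 10.326446.
  gamma(1) = A gamma(0) + B = (-0.705305)(10.326446) + (0.086444) = -7.196845.
Therefore gamma(1) = -7.1968 (to 4 decimal places).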